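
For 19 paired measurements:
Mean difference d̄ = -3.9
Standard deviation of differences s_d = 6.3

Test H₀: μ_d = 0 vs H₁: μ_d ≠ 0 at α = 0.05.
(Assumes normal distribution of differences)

df = n - 1 = 18
SE = s_d/√n = 6.3/√19 = 1.4453
t = d̄/SE = -3.9/1.4453 = -2.6984
Critical value: t_{0.025,18} = ±2.101
p-value ≈ 0.0147
Decision: reject H₀

Answer: t = -2.6984, reject H₀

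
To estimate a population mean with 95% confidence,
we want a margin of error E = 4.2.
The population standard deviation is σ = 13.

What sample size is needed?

Answer: n = 37

Derivation:
z_0.025 = 1.960
n = (z×σ/E)² = (1.960×13/4.2)²
n = 36.8044
Round up: n = 37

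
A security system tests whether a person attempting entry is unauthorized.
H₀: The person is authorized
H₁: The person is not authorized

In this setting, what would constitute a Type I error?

Answer: Denying entry to an authorized person

Derivation:
Type I error: rejecting H₀ when it is actually true (false positive).
Type II error: failing to reject H₀ when H₁ is actually true (false negative).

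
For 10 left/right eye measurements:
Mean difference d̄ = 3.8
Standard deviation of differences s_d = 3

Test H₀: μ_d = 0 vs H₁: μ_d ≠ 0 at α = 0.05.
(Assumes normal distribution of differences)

Answer: t = 4.0055, reject H₀

Derivation:
df = n - 1 = 9
SE = s_d/√n = 3/√10 = 0.9487
t = d̄/SE = 3.8/0.9487 = 4.0055
Critical value: t_{0.025,9} = ±2.262
p-value ≈ 0.0031
Decision: reject H₀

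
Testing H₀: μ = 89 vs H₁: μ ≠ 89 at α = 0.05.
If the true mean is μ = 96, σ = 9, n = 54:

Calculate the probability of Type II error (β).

SE = σ/√n = 9/√54 = 1.2247
Critical values: μ₀ ± z_0.025×SE = 89 ± 1.960×1.2247
Acceptance region: (86.5996, 91.4004)
Under H₁ (μ = 96): z_high = (91.4004 - 96)/1.2247 = -3.7557, z_low = (86.5996 - 96)/1.2247 = -7.6757
β = P(not reject | H₁) = Φ(-3.7557) - Φ(-7.6757) ≈ 0.0001

Answer: β ≈ 0.0001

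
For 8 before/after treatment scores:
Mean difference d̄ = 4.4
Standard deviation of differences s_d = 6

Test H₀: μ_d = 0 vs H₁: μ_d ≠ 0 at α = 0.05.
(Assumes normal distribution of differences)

df = n - 1 = 7
SE = s_d/√n = 6/√8 = 2.1213
t = d̄/SE = 4.4/2.1213 = 2.0742
Critical value: t_{0.025,7} = ±2.365
p-value ≈ 0.0767
Decision: fail to reject H₀

Answer: t = 2.0742, fail to reject H₀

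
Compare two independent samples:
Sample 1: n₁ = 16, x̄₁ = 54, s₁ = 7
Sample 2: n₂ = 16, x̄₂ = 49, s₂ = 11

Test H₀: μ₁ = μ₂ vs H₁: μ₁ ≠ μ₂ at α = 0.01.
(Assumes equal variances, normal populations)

Pooled variance: s²_p = [15×7² + 15×11²]/(30) = 85.0000
s_p = 9.2195
SE = s_p×√(1/n₁ + 1/n₂) = 9.2195×√(1/16 + 1/16) = 3.2596
t = (x̄₁ - x̄₂)/SE = (54 - 49)/3.2596 = 1.5339
df = 30, t-critical = ±2.750
Decision: fail to reject H₀

Answer: t = 1.5339, fail to reject H₀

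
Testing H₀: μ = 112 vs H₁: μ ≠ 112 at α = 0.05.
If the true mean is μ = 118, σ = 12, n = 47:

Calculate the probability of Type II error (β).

Answer: β ≈ 0.0711

Derivation:
SE = σ/√n = 12/√47 = 1.7504
Critical values: μ₀ ± z_0.025×SE = 112 ± 1.960×1.7504
Acceptance region: (108.5692, 115.4308)
Under H₁ (μ = 118): z_high = (115.4308 - 118)/1.7504 = -1.4678, z_low = (108.5692 - 118)/1.7504 = -5.3878
β = P(not reject | H₁) = Φ(-1.4678) - Φ(-5.3878) ≈ 0.0711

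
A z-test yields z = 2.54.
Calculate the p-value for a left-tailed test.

For z = 2.54:
p = P(Z < 2.54) = Φ(2.54) = 0.9945

Answer: p-value ≈ 0.9945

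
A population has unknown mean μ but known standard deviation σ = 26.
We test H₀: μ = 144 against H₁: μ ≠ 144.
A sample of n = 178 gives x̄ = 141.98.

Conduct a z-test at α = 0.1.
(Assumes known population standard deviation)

Standard error: SE = σ/√n = 26/√178 = 1.9488
z-statistic: z = (x̄ - μ₀)/SE = (141.98 - 144)/1.9488 = -1.0365
Critical value: ±1.645
p-value = 0.3000
Decision: fail to reject H₀

Answer: z = -1.0365, fail to reject H₀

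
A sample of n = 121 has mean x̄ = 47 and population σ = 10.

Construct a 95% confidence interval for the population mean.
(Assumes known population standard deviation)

Confidence level: 95%, α = 0.05
z_0.025 = 1.960
SE = σ/√n = 10/√121 = 0.9091
Margin of error = 1.960 × 0.9091 = 1.7818
CI: x̄ ± margin = 47 ± 1.7818
CI: (45.2182, 48.7818)

Answer: (45.2182, 48.7818)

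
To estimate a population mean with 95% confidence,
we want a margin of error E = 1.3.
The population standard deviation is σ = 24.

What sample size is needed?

z_0.025 = 1.960
n = (z×σ/E)² = (1.960×24/1.3)²
n = 1309.3264
Round up: n = 1310

Answer: n = 1310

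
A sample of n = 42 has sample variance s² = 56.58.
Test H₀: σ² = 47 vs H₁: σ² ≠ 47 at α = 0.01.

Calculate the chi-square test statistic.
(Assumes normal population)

Answer: χ² = 49.3570, fail to reject H₀

Derivation:
df = n - 1 = 41
χ² = (n-1)s²/σ₀² = 41×56.58/47 = 49.3570
Critical values: χ²_{0.995,41} = 21.421, χ²_{0.005,41} = 68.053
Rejection region: χ² < 21.421 or χ² > 68.053
Decision: fail to reject H₀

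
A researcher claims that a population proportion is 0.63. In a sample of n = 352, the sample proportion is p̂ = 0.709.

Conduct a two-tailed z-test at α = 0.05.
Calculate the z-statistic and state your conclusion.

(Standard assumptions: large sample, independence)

Answer: z = 3.0699, reject H₀

Derivation:
H₀: p = 0.63, H₁: p ≠ 0.63
Standard error: SE = √(p₀(1-p₀)/n) = √(0.63×0.37/352) = 0.025734
z-statistic: z = (p̂ - p₀)/SE = (0.709 - 0.63)/0.025734 = 3.0699
Critical value: z_0.025 = ±1.960
p-value = 0.0021
Decision: reject H₀ at α = 0.05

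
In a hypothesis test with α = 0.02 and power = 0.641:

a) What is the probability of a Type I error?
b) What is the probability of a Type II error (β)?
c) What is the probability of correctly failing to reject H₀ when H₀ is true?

a) Type I error probability = α = 0.02
b) Power = P(reject H₀ | H₁ true) = 1 - β = 0.641, so Type II error probability = β = 1 - Power = 0.359
c) P(fail to reject H₀ | H₀ true) = 1 - α = 0.98

Answer: a) 0.02, b) 0.359, c) 0.98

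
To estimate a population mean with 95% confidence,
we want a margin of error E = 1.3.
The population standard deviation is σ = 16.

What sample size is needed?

Answer: n = 582

Derivation:
z_0.025 = 1.960
n = (z×σ/E)² = (1.960×16/1.3)²
n = 581.9228
Round up: n = 582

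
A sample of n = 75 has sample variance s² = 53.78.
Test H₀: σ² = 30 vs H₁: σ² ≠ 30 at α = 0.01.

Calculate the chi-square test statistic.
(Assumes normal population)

Answer: χ² = 132.6573, reject H₀

Derivation:
df = n - 1 = 74
χ² = (n-1)s²/σ₀² = 74×53.78/30 = 132.6573
Critical values: χ²_{0.995,74} = 46.417, χ²_{0.005,74} = 109.074
Rejection region: χ² < 46.417 or χ² > 109.074
Decision: reject H₀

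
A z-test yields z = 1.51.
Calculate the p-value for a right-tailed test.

For z = 1.51:
p = P(Z > 1.51) = 1 - Φ(1.51) = 0.0655

Answer: p-value ≈ 0.0655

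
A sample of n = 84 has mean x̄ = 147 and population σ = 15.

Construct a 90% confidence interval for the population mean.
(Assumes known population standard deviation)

Confidence level: 90%, α = 0.1
z_0.05 = 1.645
SE = σ/√n = 15/√84 = 1.6366
Margin of error = 1.645 × 1.6366 = 2.6922
CI: x̄ ± margin = 147 ± 2.6922
CI: (144.3078, 149.6922)

Answer: (144.3078, 149.6922)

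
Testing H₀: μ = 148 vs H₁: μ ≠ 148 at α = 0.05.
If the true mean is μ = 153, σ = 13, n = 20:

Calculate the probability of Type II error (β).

SE = σ/√n = 13/√20 = 2.9069
Critical values: μ₀ ± z_0.025×SE = 148 ± 1.960×2.9069
Acceptance region: (142.3025, 153.6975)
Under H₁ (μ = 153): z_high = (153.6975 - 153)/2.9069 = 0.2399, z_low = (142.3025 - 153)/2.9069 = -3.6800
β = P(not reject | H₁) = Φ(0.2399) - Φ(-3.6800) ≈ 0.5947

Answer: β ≈ 0.5947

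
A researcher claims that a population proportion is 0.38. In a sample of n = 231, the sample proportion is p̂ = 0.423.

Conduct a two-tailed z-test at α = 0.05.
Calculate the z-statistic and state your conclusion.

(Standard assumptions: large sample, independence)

H₀: p = 0.38, H₁: p ≠ 0.38
Standard error: SE = √(p₀(1-p₀)/n) = √(0.38×0.62/231) = 0.031936
z-statistic: z = (p̂ - p₀)/SE = (0.423 - 0.38)/0.031936 = 1.3464
Critical value: z_0.025 = ±1.960
p-value = 0.1782
Decision: fail to reject H₀ at α = 0.05

Answer: z = 1.3464, fail to reject H₀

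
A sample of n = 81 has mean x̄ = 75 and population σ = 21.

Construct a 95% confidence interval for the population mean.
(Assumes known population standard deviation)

Answer: (70.4267, 79.5733)

Derivation:
Confidence level: 95%, α = 0.05
z_0.025 = 1.960
SE = σ/√n = 21/√81 = 2.3333
Margin of error = 1.960 × 2.3333 = 4.5733
CI: x̄ ± margin = 75 ± 4.5733
CI: (70.4267, 79.5733)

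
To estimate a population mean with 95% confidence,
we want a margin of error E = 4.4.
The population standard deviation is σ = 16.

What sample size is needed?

z_0.025 = 1.960
n = (z×σ/E)² = (1.960×16/4.4)²
n = 50.7980
Round up: n = 51

Answer: n = 51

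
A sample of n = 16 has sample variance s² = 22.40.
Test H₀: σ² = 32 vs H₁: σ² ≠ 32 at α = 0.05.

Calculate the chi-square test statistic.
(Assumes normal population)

df = n - 1 = 15
χ² = (n-1)s²/σ₀² = 15×22.40/32 = 10.5000
Critical values: χ²_{0.975,15} = 6.262, χ²_{0.025,15} = 27.488
Rejection region: χ² < 6.262 or χ² > 27.488
Decision: fail to reject H₀

Answer: χ² = 10.5000, fail to reject H₀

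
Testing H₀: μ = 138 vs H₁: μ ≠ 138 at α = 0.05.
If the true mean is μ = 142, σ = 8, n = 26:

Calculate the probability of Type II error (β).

SE = σ/√n = 8/√26 = 1.5689
Critical values: μ₀ ± z_0.025×SE = 138 ± 1.960×1.5689
Acceptance region: (134.9250, 141.0750)
Under H₁ (μ = 142): z_high = (141.0750 - 142)/1.5689 = -0.5896, z_low = (134.9250 - 142)/1.5689 = -4.5095
β = P(not reject | H₁) = Φ(-0.5896) - Φ(-4.5095) ≈ 0.2777

Answer: β ≈ 0.2777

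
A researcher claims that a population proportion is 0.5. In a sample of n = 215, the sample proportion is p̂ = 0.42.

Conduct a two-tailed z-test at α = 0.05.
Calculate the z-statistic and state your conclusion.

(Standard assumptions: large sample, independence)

Answer: z = -2.3460, reject H₀

Derivation:
H₀: p = 0.5, H₁: p ≠ 0.5
Standard error: SE = √(p₀(1-p₀)/n) = √(0.5×0.5/215) = 0.034100
z-statistic: z = (p̂ - p₀)/SE = (0.42 - 0.5)/0.034100 = -2.3460
Critical value: z_0.025 = ±1.960
p-value = 0.0190
Decision: reject H₀ at α = 0.05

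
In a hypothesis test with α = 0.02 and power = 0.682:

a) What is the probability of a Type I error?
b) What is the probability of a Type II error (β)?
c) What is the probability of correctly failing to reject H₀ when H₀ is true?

a) Type I error probability = α = 0.02
b) Power = P(reject H₀ | H₁ true) = 1 - β = 0.682, so Type II error probability = β = 1 - Power = 0.318
c) P(fail to reject H₀ | H₀ true) = 1 - α = 0.98

Answer: a) 0.02, b) 0.318, c) 0.98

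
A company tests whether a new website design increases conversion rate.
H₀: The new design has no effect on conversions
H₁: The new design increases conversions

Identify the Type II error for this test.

A Type I error (probability α) occurs when we reject a true H₀.
A Type II error (probability β) occurs when we fail to reject a false H₀.

Answer: Keeping the old design when the new one would have increased conversions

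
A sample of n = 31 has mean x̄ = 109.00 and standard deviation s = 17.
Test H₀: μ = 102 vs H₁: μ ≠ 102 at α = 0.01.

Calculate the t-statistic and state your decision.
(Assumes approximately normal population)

Answer: t = 2.2926, fail to reject H₀

Derivation:
df = n - 1 = 30
SE = s/√n = 17/√31 = 3.0533
t = (x̄ - μ₀)/SE = (109.00 - 102)/3.0533 = 2.2926
Critical value: t_{0.005,30} = ±2.750
p-value ≈ 0.0291
Decision: fail to reject H₀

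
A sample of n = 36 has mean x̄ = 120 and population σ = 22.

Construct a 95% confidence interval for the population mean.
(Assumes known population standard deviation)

Confidence level: 95%, α = 0.05
z_0.025 = 1.960
SE = σ/√n = 22/√36 = 3.6667
Margin of error = 1.960 × 3.6667 = 7.1867
CI: x̄ ± margin = 120 ± 7.1867
CI: (112.8133, 127.1867)

Answer: (112.8133, 127.1867)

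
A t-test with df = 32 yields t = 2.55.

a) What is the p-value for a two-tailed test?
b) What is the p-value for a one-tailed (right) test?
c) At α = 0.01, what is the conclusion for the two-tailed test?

Answer: a) 0.0158, b) 0.0079, c) fail to reject H₀

Derivation:
Using t-distribution with df = 32:
a) Two-tailed: p = 2×P(T > 2.55) = 0.0158
b) One-tailed: p = P(T > 2.55) = 0.0079
c) 0.0158 ≥ 0.01, fail to reject H₀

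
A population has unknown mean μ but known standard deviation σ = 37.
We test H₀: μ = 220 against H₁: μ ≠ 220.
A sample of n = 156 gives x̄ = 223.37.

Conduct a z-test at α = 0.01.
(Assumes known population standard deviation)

Answer: z = 1.1376, fail to reject H₀

Derivation:
Standard error: SE = σ/√n = 37/√156 = 2.9624
z-statistic: z = (x̄ - μ₀)/SE = (223.37 - 220)/2.9624 = 1.1376
Critical value: ±2.576
p-value = 0.2553
Decision: fail to reject H₀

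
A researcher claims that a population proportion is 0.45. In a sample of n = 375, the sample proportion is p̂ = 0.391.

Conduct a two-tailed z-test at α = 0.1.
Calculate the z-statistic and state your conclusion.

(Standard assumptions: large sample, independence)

Answer: z = -2.2966, reject H₀

Derivation:
H₀: p = 0.45, H₁: p ≠ 0.45
Standard error: SE = √(p₀(1-p₀)/n) = √(0.45×0.55/375) = 0.025690
z-statistic: z = (p̂ - p₀)/SE = (0.391 - 0.45)/0.025690 = -2.2966
Critical value: z_0.05 = ±1.645
p-value = 0.0216
Decision: reject H₀ at α = 0.1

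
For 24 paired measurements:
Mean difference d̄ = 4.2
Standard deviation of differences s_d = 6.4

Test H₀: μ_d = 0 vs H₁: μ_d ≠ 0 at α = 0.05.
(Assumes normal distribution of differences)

df = n - 1 = 23
SE = s_d/√n = 6.4/√24 = 1.3064
t = d̄/SE = 4.2/1.3064 = 3.2149
Critical value: t_{0.025,23} = ±2.069
p-value ≈ 0.0038
Decision: reject H₀

Answer: t = 3.2149, reject H₀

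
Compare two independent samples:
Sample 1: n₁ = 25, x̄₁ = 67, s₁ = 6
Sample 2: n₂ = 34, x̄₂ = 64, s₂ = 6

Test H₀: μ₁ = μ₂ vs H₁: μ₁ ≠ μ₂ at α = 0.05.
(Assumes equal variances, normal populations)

Pooled variance: s²_p = [24×6² + 33×6²]/(57) = 36.0000
s_p = 6.0000
SE = s_p×√(1/n₁ + 1/n₂) = 6.0000×√(1/25 + 1/34) = 1.5808
t = (x̄₁ - x̄₂)/SE = (67 - 64)/1.5808 = 1.8978
df = 57, t-critical = ±2.002
Decision: fail to reject H₀

Answer: t = 1.8978, fail to reject H₀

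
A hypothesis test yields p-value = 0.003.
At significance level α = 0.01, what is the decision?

Answer: reject H₀

Derivation:
Compare p-value to α:
0.003 < 0.01
Decision: reject H₀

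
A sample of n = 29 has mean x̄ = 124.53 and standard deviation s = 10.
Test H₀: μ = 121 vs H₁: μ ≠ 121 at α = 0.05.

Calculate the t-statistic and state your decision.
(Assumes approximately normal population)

Answer: t = 1.9009, fail to reject H₀

Derivation:
df = n - 1 = 28
SE = s/√n = 10/√29 = 1.8570
t = (x̄ - μ₀)/SE = (124.53 - 121)/1.8570 = 1.9009
Critical value: t_{0.025,28} = ±2.048
p-value ≈ 0.0677
Decision: fail to reject H₀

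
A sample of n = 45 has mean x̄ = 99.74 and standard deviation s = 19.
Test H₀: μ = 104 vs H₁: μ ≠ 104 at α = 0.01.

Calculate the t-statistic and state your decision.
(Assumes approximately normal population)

Answer: t = -1.5040, fail to reject H₀

Derivation:
df = n - 1 = 44
SE = s/√n = 19/√45 = 2.8324
t = (x̄ - μ₀)/SE = (99.74 - 104)/2.8324 = -1.5040
Critical value: t_{0.005,44} = ±2.692
p-value ≈ 0.1397
Decision: fail to reject H₀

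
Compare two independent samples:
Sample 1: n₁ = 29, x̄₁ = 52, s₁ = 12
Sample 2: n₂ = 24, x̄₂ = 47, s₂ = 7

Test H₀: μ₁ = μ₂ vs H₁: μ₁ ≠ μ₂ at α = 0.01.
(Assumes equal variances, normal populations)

Pooled variance: s²_p = [28×12² + 23×7²]/(51) = 101.1569
s_p = 10.0577
SE = s_p×√(1/n₁ + 1/n₂) = 10.0577×√(1/29 + 1/24) = 2.7754
t = (x̄₁ - x̄₂)/SE = (52 - 47)/2.7754 = 1.8015
df = 51, t-critical = ±2.676
Decision: fail to reject H₀

Answer: t = 1.8015, fail to reject H₀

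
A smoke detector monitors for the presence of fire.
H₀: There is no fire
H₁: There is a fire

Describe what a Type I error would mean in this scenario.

Answer: The alarm sounds when there is no fire (false alarm)

Derivation:
Type I error: rejecting H₀ when it is actually true (false positive).
Type II error: failing to reject H₀ when H₁ is actually true (false negative).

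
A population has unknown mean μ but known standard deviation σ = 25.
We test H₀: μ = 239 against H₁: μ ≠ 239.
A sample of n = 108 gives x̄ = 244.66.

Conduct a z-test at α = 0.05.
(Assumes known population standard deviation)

Standard error: SE = σ/√n = 25/√108 = 2.4056
z-statistic: z = (x̄ - μ₀)/SE = (244.66 - 239)/2.4056 = 2.3528
Critical value: ±1.960
p-value = 0.0186
Decision: reject H₀

Answer: z = 2.3528, reject H₀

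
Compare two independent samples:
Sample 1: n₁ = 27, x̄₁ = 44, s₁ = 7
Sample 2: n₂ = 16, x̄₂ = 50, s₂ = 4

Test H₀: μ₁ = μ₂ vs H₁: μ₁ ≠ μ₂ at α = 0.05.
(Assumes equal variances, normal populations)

Pooled variance: s²_p = [26×7² + 15×4²]/(41) = 36.9268
s_p = 6.0767
SE = s_p×√(1/n₁ + 1/n₂) = 6.0767×√(1/27 + 1/16) = 1.9172
t = (x̄₁ - x̄₂)/SE = (44 - 50)/1.9172 = -3.1296
df = 41, t-critical = ±2.020
Decision: reject H₀

Answer: t = -3.1296, reject H₀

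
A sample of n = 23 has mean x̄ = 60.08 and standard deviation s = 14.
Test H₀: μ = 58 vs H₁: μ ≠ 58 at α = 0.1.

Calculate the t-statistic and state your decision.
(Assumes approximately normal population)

df = n - 1 = 22
SE = s/√n = 14/√23 = 2.9192
t = (x̄ - μ₀)/SE = (60.08 - 58)/2.9192 = 0.7125
Critical value: t_{0.05,22} = ±1.717
p-value ≈ 0.4836
Decision: fail to reject H₀

Answer: t = 0.7125, fail to reject H₀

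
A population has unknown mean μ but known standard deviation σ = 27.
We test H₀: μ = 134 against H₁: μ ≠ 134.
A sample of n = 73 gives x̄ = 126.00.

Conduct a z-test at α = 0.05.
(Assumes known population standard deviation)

Answer: z = -2.5316, reject H₀

Derivation:
Standard error: SE = σ/√n = 27/√73 = 3.1601
z-statistic: z = (x̄ - μ₀)/SE = (126.00 - 134)/3.1601 = -2.5316
Critical value: ±1.960
p-value = 0.0114
Decision: reject H₀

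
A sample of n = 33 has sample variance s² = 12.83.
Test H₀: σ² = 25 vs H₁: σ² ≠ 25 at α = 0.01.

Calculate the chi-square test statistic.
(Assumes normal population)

Answer: χ² = 16.4224, fail to reject H₀

Derivation:
df = n - 1 = 32
χ² = (n-1)s²/σ₀² = 32×12.83/25 = 16.4224
Critical values: χ²_{0.995,32} = 15.134, χ²_{0.005,32} = 56.328
Rejection region: χ² < 15.134 or χ² > 56.328
Decision: fail to reject H₀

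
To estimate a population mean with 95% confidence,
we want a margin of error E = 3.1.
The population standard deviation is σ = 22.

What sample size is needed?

Answer: n = 194

Derivation:
z_0.025 = 1.960
n = (z×σ/E)² = (1.960×22/3.1)²
n = 193.4791
Round up: n = 194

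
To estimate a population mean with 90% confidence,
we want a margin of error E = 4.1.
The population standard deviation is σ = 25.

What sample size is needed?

Answer: n = 101

Derivation:
z_0.05 = 1.645
n = (z×σ/E)² = (1.645×25/4.1)²
n = 100.6107
Round up: n = 101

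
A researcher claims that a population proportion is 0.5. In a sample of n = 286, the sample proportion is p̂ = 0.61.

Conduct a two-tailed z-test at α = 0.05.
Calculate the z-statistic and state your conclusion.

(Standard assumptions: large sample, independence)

Answer: z = 3.7205, reject H₀

Derivation:
H₀: p = 0.5, H₁: p ≠ 0.5
Standard error: SE = √(p₀(1-p₀)/n) = √(0.5×0.5/286) = 0.029566
z-statistic: z = (p̂ - p₀)/SE = (0.61 - 0.5)/0.029566 = 3.7205
Critical value: z_0.025 = ±1.960
p-value = 0.0002
Decision: reject H₀ at α = 0.05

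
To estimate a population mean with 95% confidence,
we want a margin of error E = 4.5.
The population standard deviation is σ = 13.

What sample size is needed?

z_0.025 = 1.960
n = (z×σ/E)² = (1.960×13/4.5)²
n = 32.0608
Round up: n = 33

Answer: n = 33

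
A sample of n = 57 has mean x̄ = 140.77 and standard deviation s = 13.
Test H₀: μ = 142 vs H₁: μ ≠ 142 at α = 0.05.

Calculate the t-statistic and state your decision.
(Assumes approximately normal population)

df = n - 1 = 56
SE = s/√n = 13/√57 = 1.7219
t = (x̄ - μ₀)/SE = (140.77 - 142)/1.7219 = -0.7143
Critical value: t_{0.025,56} = ±2.003
p-value ≈ 0.4780
Decision: fail to reject H₀

Answer: t = -0.7143, fail to reject H₀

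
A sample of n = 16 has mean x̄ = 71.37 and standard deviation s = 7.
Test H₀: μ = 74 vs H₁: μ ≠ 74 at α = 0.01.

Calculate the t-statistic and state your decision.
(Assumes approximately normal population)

Answer: t = -1.5029, fail to reject H₀

Derivation:
df = n - 1 = 15
SE = s/√n = 7/√16 = 1.7500
t = (x̄ - μ₀)/SE = (71.37 - 74)/1.7500 = -1.5029
Critical value: t_{0.005,15} = ±2.947
p-value ≈ 0.1536
Decision: fail to reject H₀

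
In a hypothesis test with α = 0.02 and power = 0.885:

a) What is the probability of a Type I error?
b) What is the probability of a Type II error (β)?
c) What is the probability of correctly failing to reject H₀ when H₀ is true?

a) Type I error probability = α = 0.02
b) Power = P(reject H₀ | H₁ true) = 1 - β = 0.885, so Type II error probability = β = 1 - Power = 0.115
c) P(fail to reject H₀ | H₀ true) = 1 - α = 0.98

Answer: a) 0.02, b) 0.115, c) 0.98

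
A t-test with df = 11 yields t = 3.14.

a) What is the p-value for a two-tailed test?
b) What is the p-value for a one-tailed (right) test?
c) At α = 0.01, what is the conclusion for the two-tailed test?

Answer: a) 0.0094, b) 0.0047, c) reject H₀

Derivation:
Using t-distribution with df = 11:
a) Two-tailed: p = 2×P(T > 3.14) = 0.0094
b) One-tailed: p = P(T > 3.14) = 0.0047
c) 0.0094 < 0.01, reject H₀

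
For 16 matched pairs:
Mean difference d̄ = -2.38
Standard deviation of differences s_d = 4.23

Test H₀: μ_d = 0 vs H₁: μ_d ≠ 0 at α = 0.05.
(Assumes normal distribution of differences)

Answer: t = -2.2506, reject H₀

Derivation:
df = n - 1 = 15
SE = s_d/√n = 4.23/√16 = 1.0575
t = d̄/SE = -2.38/1.0575 = -2.2506
Critical value: t_{0.025,15} = ±2.131
p-value ≈ 0.0398
Decision: reject H₀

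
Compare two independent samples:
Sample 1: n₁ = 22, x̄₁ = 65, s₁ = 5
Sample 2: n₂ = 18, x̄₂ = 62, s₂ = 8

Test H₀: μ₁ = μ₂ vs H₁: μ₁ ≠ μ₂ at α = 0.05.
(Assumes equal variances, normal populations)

Pooled variance: s²_p = [21×5² + 17×8²]/(38) = 42.4474
s_p = 6.5152
SE = s_p×√(1/n₁ + 1/n₂) = 6.5152×√(1/22 + 1/18) = 2.0707
t = (x̄₁ - x̄₂)/SE = (65 - 62)/2.0707 = 1.4488
df = 38, t-critical = ±2.024
Decision: fail to reject H₀

Answer: t = 1.4488, fail to reject H₀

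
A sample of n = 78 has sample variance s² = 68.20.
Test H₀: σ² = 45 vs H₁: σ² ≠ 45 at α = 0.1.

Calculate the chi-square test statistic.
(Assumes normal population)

Answer: χ² = 116.6978, reject H₀

Derivation:
df = n - 1 = 77
χ² = (n-1)s²/σ₀² = 77×68.20/45 = 116.6978
Critical values: χ²_{0.95,77} = 57.786, χ²_{0.05,77} = 98.484
Rejection region: χ² < 57.786 or χ² > 98.484
Decision: reject H₀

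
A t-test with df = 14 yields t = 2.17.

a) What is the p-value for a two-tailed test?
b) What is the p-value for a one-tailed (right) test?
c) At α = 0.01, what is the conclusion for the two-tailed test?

Answer: a) 0.0477, b) 0.0239, c) fail to reject H₀

Derivation:
Using t-distribution with df = 14:
a) Two-tailed: p = 2×P(T > 2.17) = 0.0477
b) One-tailed: p = P(T > 2.17) = 0.0239
c) 0.0477 ≥ 0.01, fail to reject H₀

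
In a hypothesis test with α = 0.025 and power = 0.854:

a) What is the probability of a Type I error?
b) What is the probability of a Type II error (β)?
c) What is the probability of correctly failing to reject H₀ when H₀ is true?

a) Type I error probability = α = 0.025
b) Power = P(reject H₀ | H₁ true) = 1 - β = 0.854, so Type II error probability = β = 1 - Power = 0.146
c) P(fail to reject H₀ | H₀ true) = 1 - α = 0.975

Answer: a) 0.025, b) 0.146, c) 0.975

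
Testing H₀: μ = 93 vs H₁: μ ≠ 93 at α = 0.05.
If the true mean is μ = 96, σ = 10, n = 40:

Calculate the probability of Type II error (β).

Answer: β ≈ 0.5249

Derivation:
SE = σ/√n = 10/√40 = 1.5811
Critical values: μ₀ ± z_0.025×SE = 93 ± 1.960×1.5811
Acceptance region: (89.9010, 96.0990)
Under H₁ (μ = 96): z_high = (96.0990 - 96)/1.5811 = 0.0626, z_low = (89.9010 - 96)/1.5811 = -3.8574
β = P(not reject | H₁) = Φ(0.0626) - Φ(-3.8574) ≈ 0.5249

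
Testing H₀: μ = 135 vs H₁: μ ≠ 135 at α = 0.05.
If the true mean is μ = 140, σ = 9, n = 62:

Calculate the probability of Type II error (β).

SE = σ/√n = 9/√62 = 1.1430
Critical values: μ₀ ± z_0.025×SE = 135 ± 1.960×1.1430
Acceptance region: (132.7597, 137.2403)
Under H₁ (μ = 140): z_high = (137.2403 - 140)/1.1430 = -2.4144, z_low = (132.7597 - 140)/1.1430 = -6.3345
β = P(not reject | H₁) = Φ(-2.4144) - Φ(-6.3345) ≈ 0.0079

Answer: β ≈ 0.0079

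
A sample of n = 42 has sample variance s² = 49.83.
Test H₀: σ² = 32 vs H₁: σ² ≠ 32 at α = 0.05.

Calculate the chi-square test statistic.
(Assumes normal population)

Answer: χ² = 63.8447, reject H₀

Derivation:
df = n - 1 = 41
χ² = (n-1)s²/σ₀² = 41×49.83/32 = 63.8447
Critical values: χ²_{0.975,41} = 25.215, χ²_{0.025,41} = 60.561
Rejection region: χ² < 25.215 or χ² > 60.561
Decision: reject H₀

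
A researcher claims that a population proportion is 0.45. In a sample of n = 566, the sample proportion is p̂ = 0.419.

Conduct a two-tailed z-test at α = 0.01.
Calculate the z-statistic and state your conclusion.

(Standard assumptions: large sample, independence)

H₀: p = 0.45, H₁: p ≠ 0.45
Standard error: SE = √(p₀(1-p₀)/n) = √(0.45×0.55/566) = 0.020911
z-statistic: z = (p̂ - p₀)/SE = (0.419 - 0.45)/0.020911 = -1.4825
Critical value: z_0.005 = ±2.576
p-value = 0.1382
Decision: fail to reject H₀ at α = 0.01

Answer: z = -1.4825, fail to reject H₀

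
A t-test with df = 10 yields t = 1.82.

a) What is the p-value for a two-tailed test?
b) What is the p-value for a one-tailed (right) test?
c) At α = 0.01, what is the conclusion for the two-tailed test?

Using t-distribution with df = 10:
a) Two-tailed: p = 2×P(T > 1.82) = 0.0988
b) One-tailed: p = P(T > 1.82) = 0.0494
c) 0.0988 ≥ 0.01, fail to reject H₀

Answer: a) 0.0988, b) 0.0494, c) fail to reject H₀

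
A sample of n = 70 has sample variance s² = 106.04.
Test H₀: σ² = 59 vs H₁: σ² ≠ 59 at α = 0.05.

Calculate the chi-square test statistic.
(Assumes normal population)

df = n - 1 = 69
χ² = (n-1)s²/σ₀² = 69×106.04/59 = 124.0129
Critical values: χ²_{0.975,69} = 47.924, χ²_{0.025,69} = 93.856
Rejection region: χ² < 47.924 or χ² > 93.856
Decision: reject H₀

Answer: χ² = 124.0129, reject H₀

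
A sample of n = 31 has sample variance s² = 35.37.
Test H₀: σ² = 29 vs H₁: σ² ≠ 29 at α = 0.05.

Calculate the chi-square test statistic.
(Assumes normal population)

Answer: χ² = 36.5897, fail to reject H₀

Derivation:
df = n - 1 = 30
χ² = (n-1)s²/σ₀² = 30×35.37/29 = 36.5897
Critical values: χ²_{0.975,30} = 16.791, χ²_{0.025,30} = 46.979
Rejection region: χ² < 16.791 or χ² > 46.979
Decision: fail to reject H₀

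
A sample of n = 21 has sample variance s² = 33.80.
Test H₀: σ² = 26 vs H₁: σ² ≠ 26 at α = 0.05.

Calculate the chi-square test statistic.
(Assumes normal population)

Answer: χ² = 26.0000, fail to reject H₀

Derivation:
df = n - 1 = 20
χ² = (n-1)s²/σ₀² = 20×33.80/26 = 26.0000
Critical values: χ²_{0.975,20} = 9.591, χ²_{0.025,20} = 34.170
Rejection region: χ² < 9.591 or χ² > 34.170
Decision: fail to reject H₀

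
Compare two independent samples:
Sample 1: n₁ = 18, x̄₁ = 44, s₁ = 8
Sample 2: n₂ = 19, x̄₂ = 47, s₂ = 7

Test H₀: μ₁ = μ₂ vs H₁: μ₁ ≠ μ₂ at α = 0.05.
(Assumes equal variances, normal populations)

Pooled variance: s²_p = [17×8² + 18×7²]/(35) = 56.2857
s_p = 7.5024
SE = s_p×√(1/n₁ + 1/n₂) = 7.5024×√(1/18 + 1/19) = 2.4677
t = (x̄₁ - x̄₂)/SE = (44 - 47)/2.4677 = -1.2157
df = 35, t-critical = ±2.030
Decision: fail to reject H₀

Answer: t = -1.2157, fail to reject H₀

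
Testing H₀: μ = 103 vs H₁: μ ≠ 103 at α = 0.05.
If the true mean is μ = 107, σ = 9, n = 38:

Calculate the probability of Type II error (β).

SE = σ/√n = 9/√38 = 1.4600
Critical values: μ₀ ± z_0.025×SE = 103 ± 1.960×1.4600
Acceptance region: (100.1384, 105.8616)
Under H₁ (μ = 107): z_high = (105.8616 - 107)/1.4600 = -0.7797, z_low = (100.1384 - 107)/1.4600 = -4.6997
β = P(not reject | H₁) = Φ(-0.7797) - Φ(-4.6997) ≈ 0.2178

Answer: β ≈ 0.2178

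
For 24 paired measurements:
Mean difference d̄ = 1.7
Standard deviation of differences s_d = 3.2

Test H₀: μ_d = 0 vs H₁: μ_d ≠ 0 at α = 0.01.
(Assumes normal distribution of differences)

df = n - 1 = 23
SE = s_d/√n = 3.2/√24 = 0.6532
t = d̄/SE = 1.7/0.6532 = 2.6026
Critical value: t_{0.005,23} = ±2.807
p-value ≈ 0.0159
Decision: fail to reject H₀

Answer: t = 2.6026, fail to reject H₀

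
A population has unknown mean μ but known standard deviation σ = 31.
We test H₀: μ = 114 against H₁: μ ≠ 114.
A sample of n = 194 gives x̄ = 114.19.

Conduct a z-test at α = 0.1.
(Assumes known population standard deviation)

Answer: z = 0.0854, fail to reject H₀

Derivation:
Standard error: SE = σ/√n = 31/√194 = 2.2257
z-statistic: z = (x̄ - μ₀)/SE = (114.19 - 114)/2.2257 = 0.0854
Critical value: ±1.645
p-value = 0.9319
Decision: fail to reject H₀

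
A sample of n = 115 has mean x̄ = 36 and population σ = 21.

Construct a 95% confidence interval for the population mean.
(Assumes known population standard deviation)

Answer: (32.1617, 39.8383)

Derivation:
Confidence level: 95%, α = 0.05
z_0.025 = 1.960
SE = σ/√n = 21/√115 = 1.9583
Margin of error = 1.960 × 1.9583 = 3.8383
CI: x̄ ± margin = 36 ± 3.8383
CI: (32.1617, 39.8383)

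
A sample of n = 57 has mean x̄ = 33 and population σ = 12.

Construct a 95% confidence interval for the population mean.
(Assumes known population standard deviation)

Confidence level: 95%, α = 0.05
z_0.025 = 1.960
SE = σ/√n = 12/√57 = 1.5894
Margin of error = 1.960 × 1.5894 = 3.1152
CI: x̄ ± margin = 33 ± 3.1152
CI: (29.8848, 36.1152)

Answer: (29.8848, 36.1152)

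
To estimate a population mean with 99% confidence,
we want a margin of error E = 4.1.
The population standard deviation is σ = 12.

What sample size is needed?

Answer: n = 57

Derivation:
z_0.005 = 2.576
n = (z×σ/E)² = (2.576×12/4.1)²
n = 56.8442
Round up: n = 57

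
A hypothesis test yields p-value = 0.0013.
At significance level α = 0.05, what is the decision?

Answer: reject H₀

Derivation:
Compare p-value to α:
0.0013 < 0.05
Decision: reject H₀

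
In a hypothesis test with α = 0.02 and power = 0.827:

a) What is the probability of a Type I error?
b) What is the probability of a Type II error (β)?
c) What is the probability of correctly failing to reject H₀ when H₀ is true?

Answer: a) 0.02, b) 0.173, c) 0.98

Derivation:
a) Type I error probability = α = 0.02
b) Power = P(reject H₀ | H₁ true) = 1 - β = 0.827, so Type II error probability = β = 1 - Power = 0.173
c) P(fail to reject H₀ | H₀ true) = 1 - α = 0.98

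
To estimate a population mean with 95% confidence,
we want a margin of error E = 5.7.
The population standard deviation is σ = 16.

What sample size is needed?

z_0.025 = 1.960
n = (z×σ/E)² = (1.960×16/5.7)²
n = 30.2693
Round up: n = 31

Answer: n = 31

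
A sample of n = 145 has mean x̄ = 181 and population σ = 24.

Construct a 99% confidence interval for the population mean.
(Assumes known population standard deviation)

Answer: (175.8658, 186.1342)

Derivation:
Confidence level: 99%, α = 0.01
z_0.005 = 2.576
SE = σ/√n = 24/√145 = 1.9931
Margin of error = 2.576 × 1.9931 = 5.1342
CI: x̄ ± margin = 181 ± 5.1342
CI: (175.8658, 186.1342)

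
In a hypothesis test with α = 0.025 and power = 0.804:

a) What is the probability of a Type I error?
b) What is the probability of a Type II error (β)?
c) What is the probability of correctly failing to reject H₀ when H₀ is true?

Answer: a) 0.025, b) 0.196, c) 0.975

Derivation:
a) Type I error probability = α = 0.025
b) Power = P(reject H₀ | H₁ true) = 1 - β = 0.804, so Type II error probability = β = 1 - Power = 0.196
c) P(fail to reject H₀ | H₀ true) = 1 - α = 0.975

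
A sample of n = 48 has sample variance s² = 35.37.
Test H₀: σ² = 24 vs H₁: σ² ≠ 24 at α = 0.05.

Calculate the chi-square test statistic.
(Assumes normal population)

Answer: χ² = 69.2662, reject H₀

Derivation:
df = n - 1 = 47
χ² = (n-1)s²/σ₀² = 47×35.37/24 = 69.2662
Critical values: χ²_{0.975,47} = 29.956, χ²_{0.025,47} = 67.821
Rejection region: χ² < 29.956 or χ² > 67.821
Decision: reject H₀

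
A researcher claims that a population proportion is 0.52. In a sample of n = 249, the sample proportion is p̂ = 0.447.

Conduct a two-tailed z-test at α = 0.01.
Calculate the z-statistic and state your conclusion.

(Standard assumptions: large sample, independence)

H₀: p = 0.52, H₁: p ≠ 0.52
Standard error: SE = √(p₀(1-p₀)/n) = √(0.52×0.48/249) = 0.031661
z-statistic: z = (p̂ - p₀)/SE = (0.447 - 0.52)/0.031661 = -2.3057
Critical value: z_0.005 = ±2.576
p-value = 0.0211
Decision: fail to reject H₀ at α = 0.01

Answer: z = -2.3057, fail to reject H₀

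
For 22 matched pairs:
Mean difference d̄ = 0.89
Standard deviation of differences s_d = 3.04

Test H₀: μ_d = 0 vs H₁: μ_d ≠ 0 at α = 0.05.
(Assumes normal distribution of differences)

df = n - 1 = 21
SE = s_d/√n = 3.04/√22 = 0.6481
t = d̄/SE = 0.89/0.6481 = 1.3732
Critical value: t_{0.025,21} = ±2.080
p-value ≈ 0.1842
Decision: fail to reject H₀

Answer: t = 1.3732, fail to reject H₀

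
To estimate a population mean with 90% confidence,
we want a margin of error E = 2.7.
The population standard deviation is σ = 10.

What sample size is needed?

z_0.05 = 1.645
n = (z×σ/E)² = (1.645×10/2.7)²
n = 37.1197
Round up: n = 38

Answer: n = 38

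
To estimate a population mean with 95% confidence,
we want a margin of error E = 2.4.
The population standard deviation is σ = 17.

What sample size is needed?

z_0.025 = 1.960
n = (z×σ/E)² = (1.960×17/2.4)²
n = 192.7469
Round up: n = 193

Answer: n = 193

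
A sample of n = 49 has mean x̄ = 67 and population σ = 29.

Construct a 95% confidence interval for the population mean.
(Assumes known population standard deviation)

Confidence level: 95%, α = 0.05
z_0.025 = 1.960
SE = σ/√n = 29/√49 = 4.1429
Margin of error = 1.960 × 4.1429 = 8.1201
CI: x̄ ± margin = 67 ± 8.1201
CI: (58.8799, 75.1201)

Answer: (58.8799, 75.1201)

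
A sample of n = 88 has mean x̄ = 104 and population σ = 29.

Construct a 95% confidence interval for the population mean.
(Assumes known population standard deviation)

Answer: (97.9409, 110.0591)

Derivation:
Confidence level: 95%, α = 0.05
z_0.025 = 1.960
SE = σ/√n = 29/√88 = 3.0914
Margin of error = 1.960 × 3.0914 = 6.0591
CI: x̄ ± margin = 104 ± 6.0591
CI: (97.9409, 110.0591)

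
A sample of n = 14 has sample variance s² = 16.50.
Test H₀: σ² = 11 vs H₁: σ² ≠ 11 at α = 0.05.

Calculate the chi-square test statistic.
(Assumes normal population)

df = n - 1 = 13
χ² = (n-1)s²/σ₀² = 13×16.50/11 = 19.5000
Critical values: χ²_{0.975,13} = 5.009, χ²_{0.025,13} = 24.736
Rejection region: χ² < 5.009 or χ² > 24.736
Decision: fail to reject H₀

Answer: χ² = 19.5000, fail to reject H₀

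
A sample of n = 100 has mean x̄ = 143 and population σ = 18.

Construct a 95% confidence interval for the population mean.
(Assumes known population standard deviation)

Answer: (139.4720, 146.5280)

Derivation:
Confidence level: 95%, α = 0.05
z_0.025 = 1.960
SE = σ/√n = 18/√100 = 1.8000
Margin of error = 1.960 × 1.8000 = 3.5280
CI: x̄ ± margin = 143 ± 3.5280
CI: (139.4720, 146.5280)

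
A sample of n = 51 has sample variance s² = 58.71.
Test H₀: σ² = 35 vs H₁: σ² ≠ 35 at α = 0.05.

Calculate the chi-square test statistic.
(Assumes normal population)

Answer: χ² = 83.8714, reject H₀

Derivation:
df = n - 1 = 50
χ² = (n-1)s²/σ₀² = 50×58.71/35 = 83.8714
Critical values: χ²_{0.975,50} = 32.357, χ²_{0.025,50} = 71.420
Rejection region: χ² < 32.357 or χ² > 71.420
Decision: reject H₀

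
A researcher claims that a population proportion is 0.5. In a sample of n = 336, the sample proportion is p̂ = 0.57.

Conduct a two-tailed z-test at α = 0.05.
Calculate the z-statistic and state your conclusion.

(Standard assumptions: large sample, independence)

H₀: p = 0.5, H₁: p ≠ 0.5
Standard error: SE = √(p₀(1-p₀)/n) = √(0.5×0.5/336) = 0.027277
z-statistic: z = (p̂ - p₀)/SE = (0.57 - 0.5)/0.027277 = 2.5663
Critical value: z_0.025 = ±1.960
p-value = 0.0103
Decision: reject H₀ at α = 0.05

Answer: z = 2.5663, reject H₀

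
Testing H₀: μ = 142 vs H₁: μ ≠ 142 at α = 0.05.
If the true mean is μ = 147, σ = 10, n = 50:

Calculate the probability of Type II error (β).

SE = σ/√n = 10/√50 = 1.4142
Critical values: μ₀ ± z_0.025×SE = 142 ± 1.960×1.4142
Acceptance region: (139.2282, 144.7718)
Under H₁ (μ = 147): z_high = (144.7718 - 147)/1.4142 = -1.5756, z_low = (139.2282 - 147)/1.4142 = -5.4955
β = P(not reject | H₁) = Φ(-1.5756) - Φ(-5.4955) ≈ 0.0576

Answer: β ≈ 0.0576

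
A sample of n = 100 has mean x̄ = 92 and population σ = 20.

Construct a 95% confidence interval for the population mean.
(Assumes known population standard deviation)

Confidence level: 95%, α = 0.05
z_0.025 = 1.960
SE = σ/√n = 20/√100 = 2.0000
Margin of error = 1.960 × 2.0000 = 3.9200
CI: x̄ ± margin = 92 ± 3.9200
CI: (88.0800, 95.9200)

Answer: (88.0800, 95.9200)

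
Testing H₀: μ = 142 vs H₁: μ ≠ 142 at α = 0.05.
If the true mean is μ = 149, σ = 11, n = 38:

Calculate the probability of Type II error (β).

Answer: β ≈ 0.0248

Derivation:
SE = σ/√n = 11/√38 = 1.7844
Critical values: μ₀ ± z_0.025×SE = 142 ± 1.960×1.7844
Acceptance region: (138.5026, 145.4974)
Under H₁ (μ = 149): z_high = (145.4974 - 149)/1.7844 = -1.9629, z_low = (138.5026 - 149)/1.7844 = -5.8829
β = P(not reject | H₁) = Φ(-1.9629) - Φ(-5.8829) ≈ 0.0248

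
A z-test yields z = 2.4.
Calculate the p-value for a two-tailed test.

For z = 2.4:
p = 2×P(Z > |2.4|) = 2×(1 - Φ(2.4)) = 0.0164

Answer: p-value ≈ 0.0164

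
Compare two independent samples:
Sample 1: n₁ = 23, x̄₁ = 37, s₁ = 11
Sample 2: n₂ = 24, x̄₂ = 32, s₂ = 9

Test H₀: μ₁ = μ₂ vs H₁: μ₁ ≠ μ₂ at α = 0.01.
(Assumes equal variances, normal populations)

Answer: t = 1.7088, fail to reject H₀

Derivation:
Pooled variance: s²_p = [22×11² + 23×9²]/(45) = 100.5556
s_p = 10.0277
SE = s_p×√(1/n₁ + 1/n₂) = 10.0277×√(1/23 + 1/24) = 2.9260
t = (x̄₁ - x̄₂)/SE = (37 - 32)/2.9260 = 1.7088
df = 45, t-critical = ±2.690
Decision: fail to reject H₀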